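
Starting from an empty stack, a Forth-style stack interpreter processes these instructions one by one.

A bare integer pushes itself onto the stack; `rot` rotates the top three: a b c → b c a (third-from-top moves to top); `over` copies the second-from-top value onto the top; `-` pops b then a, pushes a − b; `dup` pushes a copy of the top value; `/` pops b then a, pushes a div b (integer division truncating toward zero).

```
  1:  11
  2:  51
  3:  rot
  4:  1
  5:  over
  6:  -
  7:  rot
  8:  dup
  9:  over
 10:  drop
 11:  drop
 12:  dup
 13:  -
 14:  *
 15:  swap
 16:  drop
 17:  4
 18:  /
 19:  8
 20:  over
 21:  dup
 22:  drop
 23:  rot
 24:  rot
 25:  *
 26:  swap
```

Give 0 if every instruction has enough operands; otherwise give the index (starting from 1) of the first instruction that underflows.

11 → [11]
51 → [11, 51]
rot  — needs 3 operands, stack has 2 → underflow

3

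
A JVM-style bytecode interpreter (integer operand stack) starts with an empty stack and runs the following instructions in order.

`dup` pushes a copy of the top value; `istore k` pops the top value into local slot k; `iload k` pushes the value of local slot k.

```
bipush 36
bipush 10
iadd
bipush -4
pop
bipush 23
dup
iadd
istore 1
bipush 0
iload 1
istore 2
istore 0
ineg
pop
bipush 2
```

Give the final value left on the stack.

2

bipush 36 : 36
bipush 10 : 36 10
iadd      : 46
bipush -4 : 46 -4
pop       : 46
bipush 23 : 46 23
dup       : 46 23 23
iadd      : 46 46
istore 1  : 46
bipush 0  : 46 0
iload 1   : 46 0 46
istore 2  : 46 0
istore 0  : 46
ineg      : -46
pop       : (empty)
bipush 2  : 2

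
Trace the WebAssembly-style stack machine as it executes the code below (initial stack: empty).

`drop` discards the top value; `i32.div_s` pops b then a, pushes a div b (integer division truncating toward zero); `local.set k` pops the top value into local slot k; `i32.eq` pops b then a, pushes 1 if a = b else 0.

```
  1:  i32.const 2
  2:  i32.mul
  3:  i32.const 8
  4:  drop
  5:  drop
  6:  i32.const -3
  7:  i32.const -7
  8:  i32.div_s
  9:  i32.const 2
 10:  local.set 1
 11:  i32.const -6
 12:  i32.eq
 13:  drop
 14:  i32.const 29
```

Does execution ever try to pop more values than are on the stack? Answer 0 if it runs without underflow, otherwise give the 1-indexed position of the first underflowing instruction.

i32.const 2  [2]
i32.mul  — needs 2 operands, stack has 1 → underflow

2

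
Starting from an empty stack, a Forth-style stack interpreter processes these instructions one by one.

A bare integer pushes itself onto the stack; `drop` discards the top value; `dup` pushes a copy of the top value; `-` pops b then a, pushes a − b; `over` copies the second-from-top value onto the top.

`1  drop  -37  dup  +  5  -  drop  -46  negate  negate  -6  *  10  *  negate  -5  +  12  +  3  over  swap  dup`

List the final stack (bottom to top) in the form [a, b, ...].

[-2753, -2753, 3, 3]

1      -> [1]
drop   -> []
-37    -> [-37]
dup    -> [-37, -37]
+      -> [-74]
5      -> [-74, 5]
-      -> [-79]
drop   -> []
-46    -> [-46]
negate -> [46]
negate -> [-46]
-6     -> [-46, -6]
*      -> [276]
10     -> [276, 10]
*      -> [2760]
negate -> [-2760]
-5     -> [-2760, -5]
+      -> [-2765]
12     -> [-2765, 12]
+      -> [-2753]
3      -> [-2753, 3]
over   -> [-2753, 3, -2753]
swap   -> [-2753, -2753, 3]
dup    -> [-2753, -2753, 3, 3]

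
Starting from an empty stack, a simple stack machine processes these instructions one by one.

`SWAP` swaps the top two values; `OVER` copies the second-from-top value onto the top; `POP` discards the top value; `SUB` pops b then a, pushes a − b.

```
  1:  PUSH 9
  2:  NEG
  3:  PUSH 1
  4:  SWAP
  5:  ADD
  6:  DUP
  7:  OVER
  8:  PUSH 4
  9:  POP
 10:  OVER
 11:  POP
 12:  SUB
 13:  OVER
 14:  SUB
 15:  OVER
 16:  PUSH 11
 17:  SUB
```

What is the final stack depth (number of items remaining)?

3

PUSH 9  -> [9]
NEG     -> [-9]
PUSH 1  -> [-9, 1]
SWAP    -> [1, -9]
ADD     -> [-8]
DUP     -> [-8, -8]
OVER    -> [-8, -8, -8]
PUSH 4  -> [-8, -8, -8, 4]
POP     -> [-8, -8, -8]
OVER    -> [-8, -8, -8, -8]
POP     -> [-8, -8, -8]
SUB     -> [-8, 0]
OVER    -> [-8, 0, -8]
SUB     -> [-8, 8]
OVER    -> [-8, 8, -8]
PUSH 11 -> [-8, 8, -8, 11]
SUB     -> [-8, 8, -19]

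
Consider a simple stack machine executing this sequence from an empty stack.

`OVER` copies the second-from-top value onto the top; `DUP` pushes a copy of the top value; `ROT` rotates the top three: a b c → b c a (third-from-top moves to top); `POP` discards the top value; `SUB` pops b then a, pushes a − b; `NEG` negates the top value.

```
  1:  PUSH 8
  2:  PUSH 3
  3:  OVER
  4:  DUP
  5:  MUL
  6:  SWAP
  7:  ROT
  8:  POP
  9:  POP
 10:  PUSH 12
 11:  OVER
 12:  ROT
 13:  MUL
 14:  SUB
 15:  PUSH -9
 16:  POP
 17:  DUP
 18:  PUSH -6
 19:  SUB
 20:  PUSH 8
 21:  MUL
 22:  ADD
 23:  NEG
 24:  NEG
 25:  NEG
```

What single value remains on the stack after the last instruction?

36708

PUSH 8  → 8
PUSH 3  → 8 3
OVER    → 8 3 8
DUP     → 8 3 8 8
MUL     → 8 3 64
SWAP    → 8 64 3
ROT     → 64 3 8
POP     → 64 3
POP     → 64
PUSH 12 → 64 12
OVER    → 64 12 64
ROT     → 12 64 64
MUL     → 12 4096
SUB     → -4084
PUSH -9 → -4084 -9
POP     → -4084
DUP     → -4084 -4084
PUSH -6 → -4084 -4084 -6
SUB     → -4084 -4078
PUSH 8  → -4084 -4078 8
MUL     → -4084 -32624
ADD     → -36708
NEG     → 36708
NEG     → -36708
NEG     → 36708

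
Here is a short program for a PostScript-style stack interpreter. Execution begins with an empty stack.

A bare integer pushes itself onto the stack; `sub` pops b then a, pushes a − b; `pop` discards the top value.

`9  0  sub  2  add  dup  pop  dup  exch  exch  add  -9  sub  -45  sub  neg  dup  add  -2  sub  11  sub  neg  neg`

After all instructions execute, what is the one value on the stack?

-161

9    -> 9
0    -> 9 0
sub  -> 9
2    -> 9 2
add  -> 11
dup  -> 11 11
pop  -> 11
dup  -> 11 11
exch -> 11 11
exch -> 11 11
add  -> 22
-9   -> 22 -9
sub  -> 31
-45  -> 31 -45
sub  -> 76
neg  -> -76
dup  -> -76 -76
add  -> -152
-2   -> -152 -2
sub  -> -150
11   -> -150 11
sub  -> -161
neg  -> 161
neg  -> -161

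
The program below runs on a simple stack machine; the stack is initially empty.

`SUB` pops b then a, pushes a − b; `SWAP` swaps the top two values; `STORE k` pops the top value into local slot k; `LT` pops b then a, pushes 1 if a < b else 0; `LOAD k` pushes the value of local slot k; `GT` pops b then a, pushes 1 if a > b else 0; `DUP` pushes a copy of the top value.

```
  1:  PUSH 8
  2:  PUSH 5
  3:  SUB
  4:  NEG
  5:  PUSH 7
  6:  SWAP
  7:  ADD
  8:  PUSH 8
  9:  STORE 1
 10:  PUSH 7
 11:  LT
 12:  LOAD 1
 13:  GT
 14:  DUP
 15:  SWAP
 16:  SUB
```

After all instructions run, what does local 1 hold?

8

PUSH 8  → 8
PUSH 5  → 8 5
SUB     → 3
NEG     → -3
PUSH 7  → -3 7
SWAP    → 7 -3
ADD     → 4
PUSH 8  → 4 8
STORE 1 → 4
PUSH 7  → 4 7
LT      → 1
LOAD 1  → 1 8
GT      → 0
DUP     → 0 0
SWAP    → 0 0
SUB     → 0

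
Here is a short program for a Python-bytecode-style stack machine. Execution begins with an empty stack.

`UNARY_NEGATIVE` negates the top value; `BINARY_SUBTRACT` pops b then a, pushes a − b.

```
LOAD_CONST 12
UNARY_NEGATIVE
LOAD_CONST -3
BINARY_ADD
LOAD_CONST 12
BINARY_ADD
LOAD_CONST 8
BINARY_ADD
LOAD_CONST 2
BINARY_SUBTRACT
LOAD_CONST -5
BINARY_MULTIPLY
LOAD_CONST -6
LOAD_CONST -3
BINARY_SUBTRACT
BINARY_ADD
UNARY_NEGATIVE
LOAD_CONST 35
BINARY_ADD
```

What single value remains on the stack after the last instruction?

53

LOAD_CONST 12   : 12
UNARY_NEGATIVE  : -12
LOAD_CONST -3   : -12 -3
BINARY_ADD      : -15
LOAD_CONST 12   : -15 12
BINARY_ADD      : -3
LOAD_CONST 8    : -3 8
BINARY_ADD      : 5
LOAD_CONST 2    : 5 2
BINARY_SUBTRACT : 3
LOAD_CONST -5   : 3 -5
BINARY_MULTIPLY : -15
LOAD_CONST -6   : -15 -6
LOAD_CONST -3   : -15 -6 -3
BINARY_SUBTRACT : -15 -3
BINARY_ADD      : -18
UNARY_NEGATIVE  : 18
LOAD_CONST 35   : 18 35
BINARY_ADD      : 53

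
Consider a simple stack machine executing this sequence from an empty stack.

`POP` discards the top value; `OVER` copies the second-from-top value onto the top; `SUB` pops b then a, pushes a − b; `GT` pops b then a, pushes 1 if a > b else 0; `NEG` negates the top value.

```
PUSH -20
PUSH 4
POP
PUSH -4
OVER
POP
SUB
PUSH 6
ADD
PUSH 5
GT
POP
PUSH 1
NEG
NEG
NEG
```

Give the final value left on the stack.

-1

PUSH -20 -> [-20]
PUSH 4   -> [-20, 4]
POP      -> [-20]
PUSH -4  -> [-20, -4]
OVER     -> [-20, -4, -20]
POP      -> [-20, -4]
SUB      -> [-16]
PUSH 6   -> [-16, 6]
ADD      -> [-10]
PUSH 5   -> [-10, 5]
GT       -> [0]
POP      -> []
PUSH 1   -> [1]
NEG      -> [-1]
NEG      -> [1]
NEG      -> [-1]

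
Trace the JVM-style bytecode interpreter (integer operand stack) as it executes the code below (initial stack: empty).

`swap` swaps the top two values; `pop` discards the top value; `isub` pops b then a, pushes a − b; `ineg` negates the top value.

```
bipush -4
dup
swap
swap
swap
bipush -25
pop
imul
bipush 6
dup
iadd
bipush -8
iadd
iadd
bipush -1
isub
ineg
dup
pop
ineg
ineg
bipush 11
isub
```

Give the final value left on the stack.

bipush -4   [-4]
dup         [-4, -4]
swap        [-4, -4]
swap        [-4, -4]
swap        [-4, -4]
bipush -25  [-4, -4, -25]
pop         [-4, -4]
imul        [16]
bipush 6    [16, 6]
dup         [16, 6, 6]
iadd        [16, 12]
bipush -8   [16, 12, -8]
iadd        [16, 4]
iadd        [20]
bipush -1   [20, -1]
isub        [21]
ineg        [-21]
dup         [-21, -21]
pop         [-21]
ineg        [21]
ineg        [-21]
bipush 11   [-21, 11]
isub        [-32]

-32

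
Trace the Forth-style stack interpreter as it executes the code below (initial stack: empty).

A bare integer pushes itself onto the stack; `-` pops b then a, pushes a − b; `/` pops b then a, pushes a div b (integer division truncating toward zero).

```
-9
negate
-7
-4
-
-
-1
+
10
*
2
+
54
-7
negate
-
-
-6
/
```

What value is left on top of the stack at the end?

-9     → -9
negate → 9
-7     → 9 -7
-4     → 9 -7 -4
-      → 9 -3
-      → 12
-1     → 12 -1
+      → 11
10     → 11 10
*      → 110
2      → 110 2
+      → 112
54     → 112 54
-7     → 112 54 -7
negate → 112 54 7
-      → 112 47
-      → 65
-6     → 65 -6
/      → -10

-10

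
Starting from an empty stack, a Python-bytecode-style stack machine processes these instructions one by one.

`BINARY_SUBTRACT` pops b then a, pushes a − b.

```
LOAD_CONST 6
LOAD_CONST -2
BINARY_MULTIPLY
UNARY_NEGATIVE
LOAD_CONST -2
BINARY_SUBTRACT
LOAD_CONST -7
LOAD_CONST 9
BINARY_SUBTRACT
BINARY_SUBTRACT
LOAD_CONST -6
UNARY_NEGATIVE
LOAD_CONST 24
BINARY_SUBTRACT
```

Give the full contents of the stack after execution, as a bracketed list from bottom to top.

[30, -18]

LOAD_CONST 6     [6]
LOAD_CONST -2    [6, -2]
BINARY_MULTIPLY  [-12]
UNARY_NEGATIVE   [12]
LOAD_CONST -2    [12, -2]
BINARY_SUBTRACT  [14]
LOAD_CONST -7    [14, -7]
LOAD_CONST 9     [14, -7, 9]
BINARY_SUBTRACT  [14, -16]
BINARY_SUBTRACT  [30]
LOAD_CONST -6    [30, -6]
UNARY_NEGATIVE   [30, 6]
LOAD_CONST 24    [30, 6, 24]
BINARY_SUBTRACT  [30, -18]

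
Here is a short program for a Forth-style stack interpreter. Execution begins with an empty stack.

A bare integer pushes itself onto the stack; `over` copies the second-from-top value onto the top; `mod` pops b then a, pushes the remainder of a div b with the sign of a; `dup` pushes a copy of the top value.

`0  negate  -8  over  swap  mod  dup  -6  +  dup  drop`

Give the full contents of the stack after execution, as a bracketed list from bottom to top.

0      → [0]
negate → [0]
-8     → [0, -8]
over   → [0, -8, 0]
swap   → [0, 0, -8]
mod    → [0, 0]
dup    → [0, 0, 0]
-6     → [0, 0, 0, -6]
+      → [0, 0, -6]
dup    → [0, 0, -6, -6]
drop   → [0, 0, -6]

[0, 0, -6]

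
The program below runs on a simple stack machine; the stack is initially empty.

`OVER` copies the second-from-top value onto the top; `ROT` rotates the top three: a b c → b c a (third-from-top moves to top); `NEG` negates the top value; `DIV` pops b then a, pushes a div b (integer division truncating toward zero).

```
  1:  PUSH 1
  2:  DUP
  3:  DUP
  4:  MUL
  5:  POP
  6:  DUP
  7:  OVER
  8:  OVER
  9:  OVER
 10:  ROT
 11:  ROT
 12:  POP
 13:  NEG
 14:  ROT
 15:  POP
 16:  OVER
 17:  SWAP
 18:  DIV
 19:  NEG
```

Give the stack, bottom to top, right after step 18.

PUSH 1  1
DUP     1 1
DUP     1 1 1
MUL     1 1
POP     1
DUP     1 1
OVER    1 1 1
OVER    1 1 1 1
OVER    1 1 1 1 1
ROT     1 1 1 1 1
ROT     1 1 1 1 1
POP     1 1 1 1
NEG     1 1 1 -1
ROT     1 1 -1 1
POP     1 1 -1
OVER    1 1 -1 1
SWAP    1 1 1 -1
DIV     1 1 -1

[1, 1, -1]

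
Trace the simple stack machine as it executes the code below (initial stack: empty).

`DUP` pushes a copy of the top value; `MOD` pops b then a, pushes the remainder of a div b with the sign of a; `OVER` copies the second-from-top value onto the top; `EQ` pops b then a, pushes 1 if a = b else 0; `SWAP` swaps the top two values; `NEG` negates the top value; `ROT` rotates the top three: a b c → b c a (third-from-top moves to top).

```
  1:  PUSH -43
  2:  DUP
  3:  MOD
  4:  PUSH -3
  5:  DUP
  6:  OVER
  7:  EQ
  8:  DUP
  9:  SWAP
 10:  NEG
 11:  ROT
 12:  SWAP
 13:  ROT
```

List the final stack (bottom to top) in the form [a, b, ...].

PUSH -43 → -43
DUP      → -43 -43
MOD      → 0
PUSH -3  → 0 -3
DUP      → 0 -3 -3
OVER     → 0 -3 -3 -3
EQ       → 0 -3 1
DUP      → 0 -3 1 1
SWAP     → 0 -3 1 1
NEG      → 0 -3 1 -1
ROT      → 0 1 -1 -3
SWAP     → 0 1 -3 -1
ROT      → 0 -3 -1 1

[0, -3, -1, 1]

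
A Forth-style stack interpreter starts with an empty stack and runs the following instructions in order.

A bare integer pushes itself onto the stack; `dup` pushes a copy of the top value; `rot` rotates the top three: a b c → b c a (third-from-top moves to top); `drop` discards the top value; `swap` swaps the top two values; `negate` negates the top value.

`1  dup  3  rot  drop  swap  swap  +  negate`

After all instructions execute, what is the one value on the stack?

1      : 1
dup    : 1 1
3      : 1 1 3
rot    : 1 3 1
drop   : 1 3
swap   : 3 1
swap   : 1 3
+      : 4
negate : -4

-4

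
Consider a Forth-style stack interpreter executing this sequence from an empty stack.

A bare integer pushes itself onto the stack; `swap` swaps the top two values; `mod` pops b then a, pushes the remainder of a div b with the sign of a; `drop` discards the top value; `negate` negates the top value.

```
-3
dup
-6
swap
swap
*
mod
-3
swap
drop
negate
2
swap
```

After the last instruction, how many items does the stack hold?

2

-3     -> [-3]
dup    -> [-3, -3]
-6     -> [-3, -3, -6]
swap   -> [-3, -6, -3]
swap   -> [-3, -3, -6]
*      -> [-3, 18]
mod    -> [-3]
-3     -> [-3, -3]
swap   -> [-3, -3]
drop   -> [-3]
negate -> [3]
2      -> [3, 2]
swap   -> [2, 3]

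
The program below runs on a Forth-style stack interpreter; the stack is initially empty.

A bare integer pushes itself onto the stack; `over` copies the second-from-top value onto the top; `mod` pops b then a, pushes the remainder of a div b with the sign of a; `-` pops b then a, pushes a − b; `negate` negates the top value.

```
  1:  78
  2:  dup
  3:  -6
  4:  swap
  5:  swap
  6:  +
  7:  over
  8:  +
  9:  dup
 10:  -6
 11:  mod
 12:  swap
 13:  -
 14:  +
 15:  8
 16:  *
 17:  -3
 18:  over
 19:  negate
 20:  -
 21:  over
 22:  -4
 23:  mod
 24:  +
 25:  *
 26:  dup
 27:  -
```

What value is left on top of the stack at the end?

0

78     : [78]
dup    : [78, 78]
-6     : [78, 78, -6]
swap   : [78, -6, 78]
swap   : [78, 78, -6]
+      : [78, 72]
over   : [78, 72, 78]
+      : [78, 150]
dup    : [78, 150, 150]
-6     : [78, 150, 150, -6]
mod    : [78, 150, 0]
swap   : [78, 0, 150]
-      : [78, -150]
+      : [-72]
8      : [-72, 8]
*      : [-576]
-3     : [-576, -3]
over   : [-576, -3, -576]
negate : [-576, -3, 576]
-      : [-576, -579]
over   : [-576, -579, -576]
-4     : [-576, -579, -576, -4]
mod    : [-576, -579, 0]
+      : [-576, -579]
*      : [333504]
dup    : [333504, 333504]
-      : [0]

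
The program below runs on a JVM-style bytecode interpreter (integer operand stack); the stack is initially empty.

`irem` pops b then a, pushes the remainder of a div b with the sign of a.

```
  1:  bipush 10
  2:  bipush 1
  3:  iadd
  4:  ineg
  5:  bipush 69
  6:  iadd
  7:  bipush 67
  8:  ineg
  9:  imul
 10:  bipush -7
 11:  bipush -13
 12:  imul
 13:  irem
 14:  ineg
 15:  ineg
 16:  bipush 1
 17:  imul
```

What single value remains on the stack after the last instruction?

-64

bipush 10   [10]
bipush 1    [10, 1]
iadd        [11]
ineg        [-11]
bipush 69   [-11, 69]
iadd        [58]
bipush 67   [58, 67]
ineg        [58, -67]
imul        [-3886]
bipush -7   [-3886, -7]
bipush -13  [-3886, -7, -13]
imul        [-3886, 91]
irem        [-64]
ineg        [64]
ineg        [-64]
bipush 1    [-64, 1]
imul        [-64]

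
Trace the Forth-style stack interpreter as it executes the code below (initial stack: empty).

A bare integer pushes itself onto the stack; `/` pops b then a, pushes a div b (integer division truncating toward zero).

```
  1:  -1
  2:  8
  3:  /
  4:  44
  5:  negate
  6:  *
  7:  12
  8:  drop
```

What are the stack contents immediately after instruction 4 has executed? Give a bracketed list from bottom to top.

[0, 44]

-1 -> -1
8  -> -1 8
/  -> 0
44 -> 0 44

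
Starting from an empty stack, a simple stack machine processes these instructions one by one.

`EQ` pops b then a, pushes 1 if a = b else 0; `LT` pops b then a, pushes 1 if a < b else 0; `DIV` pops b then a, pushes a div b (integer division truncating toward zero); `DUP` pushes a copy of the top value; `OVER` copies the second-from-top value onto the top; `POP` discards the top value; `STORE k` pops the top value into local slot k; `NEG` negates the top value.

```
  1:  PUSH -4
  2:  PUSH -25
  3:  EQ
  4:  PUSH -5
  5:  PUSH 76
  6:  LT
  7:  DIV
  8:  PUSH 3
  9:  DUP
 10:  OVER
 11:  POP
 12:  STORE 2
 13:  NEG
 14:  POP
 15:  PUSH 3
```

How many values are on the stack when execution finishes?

2

PUSH -4  → [-4]
PUSH -25 → [-4, -25]
EQ       → [0]
PUSH -5  → [0, -5]
PUSH 76  → [0, -5, 76]
LT       → [0, 1]
DIV      → [0]
PUSH 3   → [0, 3]
DUP      → [0, 3, 3]
OVER     → [0, 3, 3, 3]
POP      → [0, 3, 3]
STORE 2  → [0, 3]
NEG      → [0, -3]
POP      → [0]
PUSH 3   → [0, 3]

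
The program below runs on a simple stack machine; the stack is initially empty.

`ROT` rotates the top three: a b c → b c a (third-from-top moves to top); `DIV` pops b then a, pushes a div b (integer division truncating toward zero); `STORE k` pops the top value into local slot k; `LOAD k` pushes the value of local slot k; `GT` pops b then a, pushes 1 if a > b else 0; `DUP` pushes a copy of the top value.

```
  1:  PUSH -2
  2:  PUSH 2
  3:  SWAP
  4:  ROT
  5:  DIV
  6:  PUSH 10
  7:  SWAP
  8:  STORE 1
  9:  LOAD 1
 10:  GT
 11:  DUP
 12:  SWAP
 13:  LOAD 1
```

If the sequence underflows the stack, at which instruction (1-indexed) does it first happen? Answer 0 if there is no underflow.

PUSH -2 : [-2]
PUSH 2  : [-2, 2]
SWAP    : [2, -2]
ROT  — needs 3 operands, stack has 2 → underflow

4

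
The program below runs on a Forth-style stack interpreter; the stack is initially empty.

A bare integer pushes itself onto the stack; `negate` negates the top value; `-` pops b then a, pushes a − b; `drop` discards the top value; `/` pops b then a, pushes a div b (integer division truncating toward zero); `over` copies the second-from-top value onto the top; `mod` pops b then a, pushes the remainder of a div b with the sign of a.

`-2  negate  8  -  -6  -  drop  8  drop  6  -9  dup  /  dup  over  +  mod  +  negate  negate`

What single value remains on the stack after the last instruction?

7

-2     : -2
negate : 2
8      : 2 8
-      : -6
-6     : -6 -6
-      : 0
drop   : (empty)
8      : 8
drop   : (empty)
6      : 6
-9     : 6 -9
dup    : 6 -9 -9
/      : 6 1
dup    : 6 1 1
over   : 6 1 1 1
+      : 6 1 2
mod    : 6 1
+      : 7
negate : -7
negate : 7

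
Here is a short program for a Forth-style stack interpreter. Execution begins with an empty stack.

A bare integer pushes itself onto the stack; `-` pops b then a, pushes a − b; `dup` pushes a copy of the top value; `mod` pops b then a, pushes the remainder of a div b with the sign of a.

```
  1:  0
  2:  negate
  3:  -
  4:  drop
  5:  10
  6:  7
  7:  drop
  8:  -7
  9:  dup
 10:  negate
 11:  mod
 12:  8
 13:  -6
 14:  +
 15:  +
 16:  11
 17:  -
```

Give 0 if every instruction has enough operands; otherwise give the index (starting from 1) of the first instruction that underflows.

0      → 0
negate → 0
-  — needs 2 operands, stack has 1 → underflow

3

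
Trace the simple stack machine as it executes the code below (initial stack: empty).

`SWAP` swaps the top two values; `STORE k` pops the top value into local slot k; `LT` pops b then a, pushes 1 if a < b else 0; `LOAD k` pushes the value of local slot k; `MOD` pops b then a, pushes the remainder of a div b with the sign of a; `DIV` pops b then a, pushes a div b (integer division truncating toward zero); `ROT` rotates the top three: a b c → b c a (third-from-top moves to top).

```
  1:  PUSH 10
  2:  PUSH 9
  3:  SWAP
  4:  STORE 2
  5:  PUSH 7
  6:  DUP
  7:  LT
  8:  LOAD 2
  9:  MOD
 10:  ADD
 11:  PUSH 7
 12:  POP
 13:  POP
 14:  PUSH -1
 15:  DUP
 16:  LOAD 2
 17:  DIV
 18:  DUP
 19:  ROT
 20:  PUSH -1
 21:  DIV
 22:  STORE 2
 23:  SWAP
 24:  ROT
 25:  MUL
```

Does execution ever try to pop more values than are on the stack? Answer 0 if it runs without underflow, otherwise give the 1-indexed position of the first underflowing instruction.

PUSH 10 → 10
PUSH 9  → 10 9
SWAP    → 9 10
STORE 2 → 9
PUSH 7  → 9 7
DUP     → 9 7 7
LT      → 9 0
LOAD 2  → 9 0 10
MOD     → 9 0
ADD     → 9
PUSH 7  → 9 7
POP     → 9
POP     → (empty)
PUSH -1 → -1
DUP     → -1 -1
LOAD 2  → -1 -1 10
DIV     → -1 0
DUP     → -1 0 0
ROT     → 0 0 -1
PUSH -1 → 0 0 -1 -1
DIV     → 0 0 1
STORE 2 → 0 0
SWAP    → 0 0
ROT  — needs 3 operands, stack has 2 → underflow

24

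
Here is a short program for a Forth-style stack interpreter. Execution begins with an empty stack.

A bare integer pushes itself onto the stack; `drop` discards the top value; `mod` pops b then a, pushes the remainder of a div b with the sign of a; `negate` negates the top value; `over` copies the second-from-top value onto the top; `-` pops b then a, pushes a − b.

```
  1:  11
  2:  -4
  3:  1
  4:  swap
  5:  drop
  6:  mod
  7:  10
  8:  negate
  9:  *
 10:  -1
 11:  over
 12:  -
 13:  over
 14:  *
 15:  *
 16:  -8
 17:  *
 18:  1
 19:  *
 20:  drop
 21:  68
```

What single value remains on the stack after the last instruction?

68

11     -> [11]
-4     -> [11, -4]
1      -> [11, -4, 1]
swap   -> [11, 1, -4]
drop   -> [11, 1]
mod    -> [0]
10     -> [0, 10]
negate -> [0, -10]
*      -> [0]
-1     -> [0, -1]
over   -> [0, -1, 0]
-      -> [0, -1]
over   -> [0, -1, 0]
*      -> [0, 0]
*      -> [0]
-8     -> [0, -8]
*      -> [0]
1      -> [0, 1]
*      -> [0]
drop   -> []
68     -> [68]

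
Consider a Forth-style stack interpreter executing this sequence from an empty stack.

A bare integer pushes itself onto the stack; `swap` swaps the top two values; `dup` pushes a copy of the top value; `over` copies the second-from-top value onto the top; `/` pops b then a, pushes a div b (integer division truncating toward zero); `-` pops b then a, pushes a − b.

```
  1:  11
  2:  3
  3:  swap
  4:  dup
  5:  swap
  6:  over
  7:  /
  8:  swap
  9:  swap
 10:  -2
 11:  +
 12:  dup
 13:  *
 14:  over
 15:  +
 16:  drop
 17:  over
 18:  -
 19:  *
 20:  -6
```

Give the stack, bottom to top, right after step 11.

[3, 11, -1]

11    11
3     11 3
swap  3 11
dup   3 11 11
swap  3 11 11
over  3 11 11 11
/     3 11 1
swap  3 1 11
swap  3 11 1
-2    3 11 1 -2
+     3 11 -1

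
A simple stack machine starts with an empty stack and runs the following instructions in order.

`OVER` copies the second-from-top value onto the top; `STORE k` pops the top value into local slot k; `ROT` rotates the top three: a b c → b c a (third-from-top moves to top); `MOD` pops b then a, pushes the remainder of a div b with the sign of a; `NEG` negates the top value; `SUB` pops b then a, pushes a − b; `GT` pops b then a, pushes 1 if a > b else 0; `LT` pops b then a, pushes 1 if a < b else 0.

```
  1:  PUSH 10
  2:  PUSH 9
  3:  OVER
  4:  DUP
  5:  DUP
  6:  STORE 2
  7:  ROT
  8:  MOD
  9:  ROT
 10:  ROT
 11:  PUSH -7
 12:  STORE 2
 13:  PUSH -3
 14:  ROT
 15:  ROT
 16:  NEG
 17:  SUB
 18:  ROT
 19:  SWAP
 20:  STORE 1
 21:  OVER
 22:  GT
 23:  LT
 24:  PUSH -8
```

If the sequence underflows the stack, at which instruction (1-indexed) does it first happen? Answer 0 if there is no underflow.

0

PUSH 10  10
PUSH 9   10 9
OVER     10 9 10
DUP      10 9 10 10
DUP      10 9 10 10 10
STORE 2  10 9 10 10
ROT      10 10 10 9
MOD      10 10 1
ROT      10 1 10
ROT      1 10 10
PUSH -7  1 10 10 -7
STORE 2  1 10 10
PUSH -3  1 10 10 -3
ROT      1 10 -3 10
ROT      1 -3 10 10
NEG      1 -3 10 -10
SUB      1 -3 20
ROT      -3 20 1
SWAP     -3 1 20
STORE 1  -3 1
OVER     -3 1 -3
GT       -3 1
LT       1
PUSH -8  1 -8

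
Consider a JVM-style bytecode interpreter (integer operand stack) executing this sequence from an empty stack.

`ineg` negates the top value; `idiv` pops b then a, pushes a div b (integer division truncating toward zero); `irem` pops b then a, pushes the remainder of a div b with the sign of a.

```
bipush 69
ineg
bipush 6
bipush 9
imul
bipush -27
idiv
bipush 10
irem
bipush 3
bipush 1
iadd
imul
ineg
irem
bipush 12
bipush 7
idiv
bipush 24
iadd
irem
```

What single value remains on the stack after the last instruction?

-5

bipush 69  -> [69]
ineg       -> [-69]
bipush 6   -> [-69, 6]
bipush 9   -> [-69, 6, 9]
imul       -> [-69, 54]
bipush -27 -> [-69, 54, -27]
idiv       -> [-69, -2]
bipush 10  -> [-69, -2, 10]
irem       -> [-69, -2]
bipush 3   -> [-69, -2, 3]
bipush 1   -> [-69, -2, 3, 1]
iadd       -> [-69, -2, 4]
imul       -> [-69, -8]
ineg       -> [-69, 8]
irem       -> [-5]
bipush 12  -> [-5, 12]
bipush 7   -> [-5, 12, 7]
idiv       -> [-5, 1]
bipush 24  -> [-5, 1, 24]
iadd       -> [-5, 25]
irem       -> [-5]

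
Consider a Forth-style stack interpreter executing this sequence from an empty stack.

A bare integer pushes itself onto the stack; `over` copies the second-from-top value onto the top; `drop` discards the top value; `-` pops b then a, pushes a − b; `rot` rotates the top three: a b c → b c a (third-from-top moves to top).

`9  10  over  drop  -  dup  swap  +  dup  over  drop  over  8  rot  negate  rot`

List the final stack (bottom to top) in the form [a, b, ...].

9       9
10      9 10
over    9 10 9
drop    9 10
-       -1
dup     -1 -1
swap    -1 -1
+       -2
dup     -2 -2
over    -2 -2 -2
drop    -2 -2
over    -2 -2 -2
8       -2 -2 -2 8
rot     -2 -2 8 -2
negate  -2 -2 8 2
rot     -2 8 2 -2

[-2, 8, 2, -2]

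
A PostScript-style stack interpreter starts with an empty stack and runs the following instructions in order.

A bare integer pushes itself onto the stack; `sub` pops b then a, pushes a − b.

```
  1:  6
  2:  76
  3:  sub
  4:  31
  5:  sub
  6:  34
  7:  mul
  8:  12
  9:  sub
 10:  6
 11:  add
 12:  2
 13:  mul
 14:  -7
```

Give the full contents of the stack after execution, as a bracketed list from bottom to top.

[-6880, -7]

6   -> [6]
76  -> [6, 76]
sub -> [-70]
31  -> [-70, 31]
sub -> [-101]
34  -> [-101, 34]
mul -> [-3434]
12  -> [-3434, 12]
sub -> [-3446]
6   -> [-3446, 6]
add -> [-3440]
2   -> [-3440, 2]
mul -> [-6880]
-7  -> [-6880, -7]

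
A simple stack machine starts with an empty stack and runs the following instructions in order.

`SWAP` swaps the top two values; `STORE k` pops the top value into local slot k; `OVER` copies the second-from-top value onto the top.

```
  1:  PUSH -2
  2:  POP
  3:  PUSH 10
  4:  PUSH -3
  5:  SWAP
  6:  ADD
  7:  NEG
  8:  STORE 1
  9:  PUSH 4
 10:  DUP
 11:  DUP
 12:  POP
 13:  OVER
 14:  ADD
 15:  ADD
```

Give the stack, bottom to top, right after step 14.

PUSH -2 -> -2
POP     -> (empty)
PUSH 10 -> 10
PUSH -3 -> 10 -3
SWAP    -> -3 10
ADD     -> 7
NEG     -> -7
STORE 1 -> (empty)
PUSH 4  -> 4
DUP     -> 4 4
DUP     -> 4 4 4
POP     -> 4 4
OVER    -> 4 4 4
ADD     -> 4 8

[4, 8]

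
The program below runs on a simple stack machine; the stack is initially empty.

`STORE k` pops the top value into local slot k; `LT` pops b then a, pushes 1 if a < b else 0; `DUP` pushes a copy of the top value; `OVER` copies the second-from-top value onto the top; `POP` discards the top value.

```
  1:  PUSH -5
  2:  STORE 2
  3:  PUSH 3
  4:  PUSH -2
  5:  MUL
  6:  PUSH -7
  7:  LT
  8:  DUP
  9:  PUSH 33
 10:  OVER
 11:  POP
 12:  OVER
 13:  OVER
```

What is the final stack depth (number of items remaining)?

5

PUSH -5  -5
STORE 2  (empty)
PUSH 3   3
PUSH -2  3 -2
MUL      -6
PUSH -7  -6 -7
LT       0
DUP      0 0
PUSH 33  0 0 33
OVER     0 0 33 0
POP      0 0 33
OVER     0 0 33 0
OVER     0 0 33 0 33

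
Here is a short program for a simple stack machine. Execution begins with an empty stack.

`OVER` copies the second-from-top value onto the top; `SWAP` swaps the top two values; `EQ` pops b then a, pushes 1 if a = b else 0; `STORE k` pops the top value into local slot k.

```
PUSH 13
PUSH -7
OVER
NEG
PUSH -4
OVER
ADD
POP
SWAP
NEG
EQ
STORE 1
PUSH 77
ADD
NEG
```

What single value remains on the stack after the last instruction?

PUSH 13 : [13]
PUSH -7 : [13, -7]
OVER    : [13, -7, 13]
NEG     : [13, -7, -13]
PUSH -4 : [13, -7, -13, -4]
OVER    : [13, -7, -13, -4, -13]
ADD     : [13, -7, -13, -17]
POP     : [13, -7, -13]
SWAP    : [13, -13, -7]
NEG     : [13, -13, 7]
EQ      : [13, 0]
STORE 1 : [13]
PUSH 77 : [13, 77]
ADD     : [90]
NEG     : [-90]

-90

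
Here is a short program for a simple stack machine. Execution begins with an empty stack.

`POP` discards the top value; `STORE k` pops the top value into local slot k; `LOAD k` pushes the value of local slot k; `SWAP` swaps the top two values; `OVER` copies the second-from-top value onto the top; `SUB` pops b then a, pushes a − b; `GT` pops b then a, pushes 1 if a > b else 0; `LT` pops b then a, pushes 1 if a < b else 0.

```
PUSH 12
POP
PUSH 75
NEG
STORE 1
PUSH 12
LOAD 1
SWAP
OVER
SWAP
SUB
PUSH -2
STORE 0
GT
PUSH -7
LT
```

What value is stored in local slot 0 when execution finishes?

PUSH 12  12
POP      (empty)
PUSH 75  75
NEG      -75
STORE 1  (empty)
PUSH 12  12
LOAD 1   12 -75
SWAP     -75 12
OVER     -75 12 -75
SWAP     -75 -75 12
SUB      -75 -87
PUSH -2  -75 -87 -2
STORE 0  -75 -87
GT       1
PUSH -7  1 -7
LT       0

-2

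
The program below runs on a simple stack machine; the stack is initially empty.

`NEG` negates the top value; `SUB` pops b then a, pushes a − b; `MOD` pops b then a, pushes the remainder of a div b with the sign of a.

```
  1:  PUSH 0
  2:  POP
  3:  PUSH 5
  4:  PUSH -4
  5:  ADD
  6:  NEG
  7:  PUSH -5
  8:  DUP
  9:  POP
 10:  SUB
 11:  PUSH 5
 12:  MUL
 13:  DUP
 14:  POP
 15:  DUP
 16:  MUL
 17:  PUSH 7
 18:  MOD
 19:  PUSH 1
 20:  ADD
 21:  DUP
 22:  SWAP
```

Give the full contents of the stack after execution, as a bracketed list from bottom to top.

[2, 2]

PUSH 0   [0]
POP      []
PUSH 5   [5]
PUSH -4  [5, -4]
ADD      [1]
NEG      [-1]
PUSH -5  [-1, -5]
DUP      [-1, -5, -5]
POP      [-1, -5]
SUB      [4]
PUSH 5   [4, 5]
MUL      [20]
DUP      [20, 20]
POP      [20]
DUP      [20, 20]
MUL      [400]
PUSH 7   [400, 7]
MOD      [1]
PUSH 1   [1, 1]
ADD      [2]
DUP      [2, 2]
SWAP     [2, 2]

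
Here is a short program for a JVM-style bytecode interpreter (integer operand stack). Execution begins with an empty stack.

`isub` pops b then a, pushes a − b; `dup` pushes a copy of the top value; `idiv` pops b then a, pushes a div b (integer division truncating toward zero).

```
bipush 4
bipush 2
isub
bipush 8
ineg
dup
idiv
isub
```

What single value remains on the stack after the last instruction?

bipush 4 : 4
bipush 2 : 4 2
isub     : 2
bipush 8 : 2 8
ineg     : 2 -8
dup      : 2 -8 -8
idiv     : 2 1
isub     : 1

1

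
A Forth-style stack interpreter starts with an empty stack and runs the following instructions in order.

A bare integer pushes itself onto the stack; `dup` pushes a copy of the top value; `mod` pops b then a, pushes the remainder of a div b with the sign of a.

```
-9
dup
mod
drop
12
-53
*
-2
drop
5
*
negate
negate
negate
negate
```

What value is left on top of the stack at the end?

-3180

-9      [-9]
dup     [-9, -9]
mod     [0]
drop    []
12      [12]
-53     [12, -53]
*       [-636]
-2      [-636, -2]
drop    [-636]
5       [-636, 5]
*       [-3180]
negate  [3180]
negate  [-3180]
negate  [3180]
negate  [-3180]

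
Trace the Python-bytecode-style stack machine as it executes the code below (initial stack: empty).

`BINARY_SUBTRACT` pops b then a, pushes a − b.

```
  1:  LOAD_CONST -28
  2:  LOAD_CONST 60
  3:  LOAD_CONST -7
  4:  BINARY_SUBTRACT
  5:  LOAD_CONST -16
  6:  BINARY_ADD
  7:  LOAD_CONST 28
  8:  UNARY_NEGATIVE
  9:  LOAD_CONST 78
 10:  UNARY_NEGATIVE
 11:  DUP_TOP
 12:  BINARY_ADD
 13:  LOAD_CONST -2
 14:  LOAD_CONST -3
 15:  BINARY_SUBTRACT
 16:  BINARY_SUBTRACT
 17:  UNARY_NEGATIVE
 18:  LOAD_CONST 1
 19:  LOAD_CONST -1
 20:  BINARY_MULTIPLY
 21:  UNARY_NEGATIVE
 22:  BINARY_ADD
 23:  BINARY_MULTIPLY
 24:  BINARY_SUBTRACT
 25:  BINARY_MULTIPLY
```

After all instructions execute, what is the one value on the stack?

LOAD_CONST -28   -28
LOAD_CONST 60    -28 60
LOAD_CONST -7    -28 60 -7
BINARY_SUBTRACT  -28 67
LOAD_CONST -16   -28 67 -16
BINARY_ADD       -28 51
LOAD_CONST 28    -28 51 28
UNARY_NEGATIVE   -28 51 -28
LOAD_CONST 78    -28 51 -28 78
UNARY_NEGATIVE   -28 51 -28 -78
DUP_TOP          -28 51 -28 -78 -78
BINARY_ADD       -28 51 -28 -156
LOAD_CONST -2    -28 51 -28 -156 -2
LOAD_CONST -3    -28 51 -28 -156 -2 -3
BINARY_SUBTRACT  -28 51 -28 -156 1
BINARY_SUBTRACT  -28 51 -28 -157
UNARY_NEGATIVE   -28 51 -28 157
LOAD_CONST 1     -28 51 -28 157 1
LOAD_CONST -1    -28 51 -28 157 1 -1
BINARY_MULTIPLY  -28 51 -28 157 -1
UNARY_NEGATIVE   -28 51 -28 157 1
BINARY_ADD       -28 51 -28 158
BINARY_MULTIPLY  -28 51 -4424
BINARY_SUBTRACT  -28 4475
BINARY_MULTIPLY  -125300

-125300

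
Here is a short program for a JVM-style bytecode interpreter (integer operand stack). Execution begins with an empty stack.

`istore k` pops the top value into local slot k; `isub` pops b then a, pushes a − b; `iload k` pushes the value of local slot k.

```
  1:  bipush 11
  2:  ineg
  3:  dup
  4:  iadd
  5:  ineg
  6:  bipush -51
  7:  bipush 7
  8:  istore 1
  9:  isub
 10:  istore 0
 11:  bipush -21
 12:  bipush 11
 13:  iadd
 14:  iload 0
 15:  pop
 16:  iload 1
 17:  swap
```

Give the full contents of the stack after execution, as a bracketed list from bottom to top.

[7, -10]

bipush 11  : [11]
ineg       : [-11]
dup        : [-11, -11]
iadd       : [-22]
ineg       : [22]
bipush -51 : [22, -51]
bipush 7   : [22, -51, 7]
istore 1   : [22, -51]
isub       : [73]
istore 0   : []
bipush -21 : [-21]
bipush 11  : [-21, 11]
iadd       : [-10]
iload 0    : [-10, 73]
pop        : [-10]
iload 1    : [-10, 7]
swap       : [7, -10]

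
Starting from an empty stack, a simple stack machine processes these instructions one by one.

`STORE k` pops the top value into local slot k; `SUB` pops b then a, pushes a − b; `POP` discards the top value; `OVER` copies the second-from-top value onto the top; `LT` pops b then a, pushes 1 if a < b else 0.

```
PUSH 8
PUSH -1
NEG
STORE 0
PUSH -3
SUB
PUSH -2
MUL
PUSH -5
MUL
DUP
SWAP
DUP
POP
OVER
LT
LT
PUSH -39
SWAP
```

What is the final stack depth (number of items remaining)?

PUSH 8   -> [8]
PUSH -1  -> [8, -1]
NEG      -> [8, 1]
STORE 0  -> [8]
PUSH -3  -> [8, -3]
SUB      -> [11]
PUSH -2  -> [11, -2]
MUL      -> [-22]
PUSH -5  -> [-22, -5]
MUL      -> [110]
DUP      -> [110, 110]
SWAP     -> [110, 110]
DUP      -> [110, 110, 110]
POP      -> [110, 110]
OVER     -> [110, 110, 110]
LT       -> [110, 0]
LT       -> [0]
PUSH -39 -> [0, -39]
SWAP     -> [-39, 0]

2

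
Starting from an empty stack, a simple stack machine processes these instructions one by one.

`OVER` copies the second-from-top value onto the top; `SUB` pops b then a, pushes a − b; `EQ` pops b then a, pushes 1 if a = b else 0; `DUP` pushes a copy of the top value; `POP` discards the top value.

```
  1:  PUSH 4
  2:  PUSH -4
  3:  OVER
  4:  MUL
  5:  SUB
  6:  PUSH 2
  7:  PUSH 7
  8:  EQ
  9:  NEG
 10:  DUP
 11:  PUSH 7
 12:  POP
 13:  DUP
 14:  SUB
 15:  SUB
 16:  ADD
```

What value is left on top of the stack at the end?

PUSH 4  → [4]
PUSH -4 → [4, -4]
OVER    → [4, -4, 4]
MUL     → [4, -16]
SUB     → [20]
PUSH 2  → [20, 2]
PUSH 7  → [20, 2, 7]
EQ      → [20, 0]
NEG     → [20, 0]
DUP     → [20, 0, 0]
PUSH 7  → [20, 0, 0, 7]
POP     → [20, 0, 0]
DUP     → [20, 0, 0, 0]
SUB     → [20, 0, 0]
SUB     → [20, 0]
ADD     → [20]

20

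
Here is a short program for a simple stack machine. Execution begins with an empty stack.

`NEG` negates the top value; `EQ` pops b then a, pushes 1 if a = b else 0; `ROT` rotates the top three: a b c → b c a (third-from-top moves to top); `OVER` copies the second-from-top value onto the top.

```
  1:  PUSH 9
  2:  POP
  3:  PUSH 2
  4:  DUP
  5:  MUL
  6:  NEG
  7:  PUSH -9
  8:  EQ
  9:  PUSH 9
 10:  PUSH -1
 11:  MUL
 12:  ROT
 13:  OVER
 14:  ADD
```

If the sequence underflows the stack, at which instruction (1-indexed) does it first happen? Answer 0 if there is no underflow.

PUSH 9   [9]
POP      []
PUSH 2   [2]
DUP      [2, 2]
MUL      [4]
NEG      [-4]
PUSH -9  [-4, -9]
EQ       [0]
PUSH 9   [0, 9]
PUSH -1  [0, 9, -1]
MUL      [0, -9]
ROT  — needs 3 operands, stack has 2 → underflow

12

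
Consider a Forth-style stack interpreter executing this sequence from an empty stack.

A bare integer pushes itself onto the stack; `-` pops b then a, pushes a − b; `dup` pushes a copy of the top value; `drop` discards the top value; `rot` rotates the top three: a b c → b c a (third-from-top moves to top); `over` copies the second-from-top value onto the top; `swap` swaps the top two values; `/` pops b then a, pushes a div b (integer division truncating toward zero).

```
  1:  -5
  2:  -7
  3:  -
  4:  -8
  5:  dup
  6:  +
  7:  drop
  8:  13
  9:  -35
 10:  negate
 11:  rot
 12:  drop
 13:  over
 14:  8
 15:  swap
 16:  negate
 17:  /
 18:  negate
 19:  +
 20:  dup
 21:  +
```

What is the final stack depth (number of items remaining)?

2

-5     -> -5
-7     -> -5 -7
-      -> 2
-8     -> 2 -8
dup    -> 2 -8 -8
+      -> 2 -16
drop   -> 2
13     -> 2 13
-35    -> 2 13 -35
negate -> 2 13 35
rot    -> 13 35 2
drop   -> 13 35
over   -> 13 35 13
8      -> 13 35 13 8
swap   -> 13 35 8 13
negate -> 13 35 8 -13
/      -> 13 35 0
negate -> 13 35 0
+      -> 13 35
dup    -> 13 35 35
+      -> 13 70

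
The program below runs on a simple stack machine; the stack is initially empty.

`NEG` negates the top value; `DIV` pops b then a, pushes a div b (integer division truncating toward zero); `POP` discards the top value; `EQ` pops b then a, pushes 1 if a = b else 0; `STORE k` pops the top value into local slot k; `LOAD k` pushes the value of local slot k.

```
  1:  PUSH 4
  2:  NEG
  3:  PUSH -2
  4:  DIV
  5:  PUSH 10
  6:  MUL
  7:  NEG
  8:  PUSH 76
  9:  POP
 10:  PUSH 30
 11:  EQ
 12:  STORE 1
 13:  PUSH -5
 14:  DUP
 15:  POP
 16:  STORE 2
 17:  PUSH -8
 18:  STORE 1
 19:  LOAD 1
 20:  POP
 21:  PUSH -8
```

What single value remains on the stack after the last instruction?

-8

PUSH 4   [4]
NEG      [-4]
PUSH -2  [-4, -2]
DIV      [2]
PUSH 10  [2, 10]
MUL      [20]
NEG      [-20]
PUSH 76  [-20, 76]
POP      [-20]
PUSH 30  [-20, 30]
EQ       [0]
STORE 1  []
PUSH -5  [-5]
DUP      [-5, -5]
POP      [-5]
STORE 2  []
PUSH -8  [-8]
STORE 1  []
LOAD 1   [-8]
POP      []
PUSH -8  [-8]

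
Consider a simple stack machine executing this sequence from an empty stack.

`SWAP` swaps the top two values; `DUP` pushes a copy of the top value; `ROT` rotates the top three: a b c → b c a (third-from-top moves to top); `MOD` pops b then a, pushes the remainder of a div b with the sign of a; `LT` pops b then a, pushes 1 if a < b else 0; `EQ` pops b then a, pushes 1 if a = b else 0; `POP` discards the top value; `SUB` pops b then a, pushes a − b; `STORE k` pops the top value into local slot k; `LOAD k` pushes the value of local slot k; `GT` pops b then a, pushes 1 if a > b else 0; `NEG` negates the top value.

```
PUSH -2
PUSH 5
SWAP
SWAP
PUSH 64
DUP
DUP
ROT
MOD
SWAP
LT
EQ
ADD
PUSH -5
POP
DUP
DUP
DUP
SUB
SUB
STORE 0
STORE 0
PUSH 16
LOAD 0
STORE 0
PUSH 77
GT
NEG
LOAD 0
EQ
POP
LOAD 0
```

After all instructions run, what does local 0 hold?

-2

PUSH -2  [-2]
PUSH 5   [-2, 5]
SWAP     [5, -2]
SWAP     [-2, 5]
PUSH 64  [-2, 5, 64]
DUP      [-2, 5, 64, 64]
DUP      [-2, 5, 64, 64, 64]
ROT      [-2, 5, 64, 64, 64]
MOD      [-2, 5, 64, 0]
SWAP     [-2, 5, 0, 64]
LT       [-2, 5, 1]
EQ       [-2, 0]
ADD      [-2]
PUSH -5  [-2, -5]
POP      [-2]
DUP      [-2, -2]
DUP      [-2, -2, -2]
DUP      [-2, -2, -2, -2]
SUB      [-2, -2, 0]
SUB      [-2, -2]
STORE 0  [-2]
STORE 0  []
PUSH 16  [16]
LOAD 0   [16, -2]
STORE 0  [16]
PUSH 77  [16, 77]
GT       [0]
NEG      [0]
LOAD 0   [0, -2]
EQ       [0]
POP      []
LOAD 0   [-2]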